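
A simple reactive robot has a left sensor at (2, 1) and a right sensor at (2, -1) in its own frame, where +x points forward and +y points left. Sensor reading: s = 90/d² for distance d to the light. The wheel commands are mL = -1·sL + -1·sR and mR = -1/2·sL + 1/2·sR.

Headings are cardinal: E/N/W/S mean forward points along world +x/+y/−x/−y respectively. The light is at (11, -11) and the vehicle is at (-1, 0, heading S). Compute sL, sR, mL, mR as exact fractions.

left sensor world pos  = (0, -2); dL² = 202
right sensor world pos = (-2, -2); dR² = 250
sL = 90/202 = 45/101
sR = 90/250 = 9/25
mL = -1·sL + -1·sR = -2034/2525
mR = -1/2·sL + 1/2·sR = -108/2525

45/101 9/25 -2034/2525 -108/2525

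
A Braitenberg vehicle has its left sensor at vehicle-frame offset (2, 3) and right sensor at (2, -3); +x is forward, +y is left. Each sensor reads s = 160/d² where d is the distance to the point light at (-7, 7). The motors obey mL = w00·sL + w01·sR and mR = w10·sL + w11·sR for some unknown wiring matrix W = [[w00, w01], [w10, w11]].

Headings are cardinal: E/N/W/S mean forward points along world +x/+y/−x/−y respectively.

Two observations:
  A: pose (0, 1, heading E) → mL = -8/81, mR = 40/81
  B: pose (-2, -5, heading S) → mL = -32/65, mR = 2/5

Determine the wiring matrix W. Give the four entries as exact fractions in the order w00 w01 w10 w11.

1/2 -1 0 1/2

obs A: pose=(0,1,E) → sL=16/9, sR=80/81, mL=-8/81, mR=40/81
obs B: pose=(-2,-5,S) → sL=8/13, sR=4/5, mL=-32/65, mR=2/5
sensor matrix S = [[16/9, 80/81], [8/13, 4/5]]; det S = 4288/5265
solve [mL_A; mL_B] = S·[w00; w01] and [mR_A; mR_B] = S·[w10; w11]:
  w00 = 1/2, w01 = -1, w10 = 0, w11 = 1/2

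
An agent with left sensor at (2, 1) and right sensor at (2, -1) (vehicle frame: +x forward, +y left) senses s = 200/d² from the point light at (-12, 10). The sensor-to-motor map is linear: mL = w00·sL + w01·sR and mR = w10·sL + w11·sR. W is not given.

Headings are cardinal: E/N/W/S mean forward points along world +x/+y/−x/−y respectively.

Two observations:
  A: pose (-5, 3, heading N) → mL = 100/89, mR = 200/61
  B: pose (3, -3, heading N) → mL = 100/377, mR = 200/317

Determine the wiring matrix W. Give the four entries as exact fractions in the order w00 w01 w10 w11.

0 1/2 1 0

obs A: pose=(-5,3,N) → sL=200/61, sR=200/89, mL=100/89, mR=200/61
obs B: pose=(3,-3,N) → sL=200/317, sR=200/377, mL=100/377, mR=200/317
sensor matrix S = [[200/61, 200/89], [200/317, 200/377]]; det S = 208640000/648814361
solve [mL_A; mL_B] = S·[w00; w01] and [mR_A; mR_B] = S·[w10; w11]:
  w00 = 0, w01 = 1/2, w10 = 1, w11 = 0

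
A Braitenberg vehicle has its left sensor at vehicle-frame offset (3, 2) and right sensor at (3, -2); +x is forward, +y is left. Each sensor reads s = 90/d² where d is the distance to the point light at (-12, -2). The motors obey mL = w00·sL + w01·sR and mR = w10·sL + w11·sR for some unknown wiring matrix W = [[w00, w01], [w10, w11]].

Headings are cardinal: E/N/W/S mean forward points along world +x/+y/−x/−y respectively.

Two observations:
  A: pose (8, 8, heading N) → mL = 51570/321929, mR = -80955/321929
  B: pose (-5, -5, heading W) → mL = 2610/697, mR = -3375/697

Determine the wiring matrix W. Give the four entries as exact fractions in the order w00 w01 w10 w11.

obs A: pose=(8,8,N) → sL=90/493, sR=90/653, mL=51570/321929, mR=-80955/321929
obs B: pose=(-5,-5,W) → sL=90/41, sR=90/17, mL=2610/697, mR=-3375/697
sensor matrix S = [[90/493, 90/653], [90/41, 90/17]]; det S = 148975200/224384513
solve [mL_A; mL_B] = S·[w00; w01] and [mR_A; mR_B] = S·[w10; w11]:
  w00 = 1/2, w01 = 1/2, w10 = -1, w11 = -1/2

1/2 1/2 -1 -1/2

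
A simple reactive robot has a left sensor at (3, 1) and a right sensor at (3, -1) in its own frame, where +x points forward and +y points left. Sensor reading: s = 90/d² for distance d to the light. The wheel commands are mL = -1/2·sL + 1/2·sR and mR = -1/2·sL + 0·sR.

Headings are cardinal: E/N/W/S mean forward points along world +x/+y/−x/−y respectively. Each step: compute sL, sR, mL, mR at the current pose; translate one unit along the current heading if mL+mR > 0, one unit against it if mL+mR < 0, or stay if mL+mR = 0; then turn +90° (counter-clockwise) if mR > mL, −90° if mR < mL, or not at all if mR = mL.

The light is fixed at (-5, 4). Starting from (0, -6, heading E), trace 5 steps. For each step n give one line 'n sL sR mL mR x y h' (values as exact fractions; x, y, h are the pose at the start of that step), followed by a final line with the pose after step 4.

0 18/29 18/37 -72/1073 -9/29 0 -6 E
1 45/97 45/89 180/8633 -45/194 -1 -6 S
2 90/101 18/13 324/1313 -45/101 -1 -5 W
3 45/26 5/4 -25/104 -45/52 0 -5 N
4 18/29 18/37 -72/1073 -9/29 0 -6 E
final -1 -6 S

n=0: pose=(0,-6,E); sL=18/29, sR=18/37; mL=-72/1073, mR=-9/29; mL+mR=-405/1073 → advance -1; mR−mL=-9/37 → turn -1·90°
n=1: pose=(-1,-6,S); sL=45/97, sR=45/89; mL=180/8633, mR=-45/194; mL+mR=-3645/17266 → advance -1; mR−mL=-45/178 → turn -1·90°
n=2: pose=(-1,-5,W); sL=90/101, sR=18/13; mL=324/1313, mR=-45/101; mL+mR=-261/1313 → advance -1; mR−mL=-9/13 → turn -1·90°
n=3: pose=(0,-5,N); sL=45/26, sR=5/4; mL=-25/104, mR=-45/52; mL+mR=-115/104 → advance -1; mR−mL=-5/8 → turn -1·90°
n=4: pose=(0,-6,E); sL=18/29, sR=18/37; mL=-72/1073, mR=-9/29; mL+mR=-405/1073 → advance -1; mR−mL=-9/37 → turn -1·90°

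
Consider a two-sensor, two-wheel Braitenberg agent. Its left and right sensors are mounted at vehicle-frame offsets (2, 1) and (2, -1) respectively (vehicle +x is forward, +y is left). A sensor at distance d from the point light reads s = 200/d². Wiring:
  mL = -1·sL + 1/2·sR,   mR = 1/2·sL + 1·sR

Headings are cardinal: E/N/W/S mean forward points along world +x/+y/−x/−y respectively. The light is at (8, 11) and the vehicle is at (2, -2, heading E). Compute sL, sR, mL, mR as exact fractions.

left sensor world pos  = (4, -1); dL² = 160
right sensor world pos = (4, -3); dR² = 212
sL = 200/160 = 5/4
sR = 200/212 = 50/53
mL = -1·sL + 1/2·sR = -165/212
mR = 1/2·sL + 1·sR = 665/424

5/4 50/53 -165/212 665/424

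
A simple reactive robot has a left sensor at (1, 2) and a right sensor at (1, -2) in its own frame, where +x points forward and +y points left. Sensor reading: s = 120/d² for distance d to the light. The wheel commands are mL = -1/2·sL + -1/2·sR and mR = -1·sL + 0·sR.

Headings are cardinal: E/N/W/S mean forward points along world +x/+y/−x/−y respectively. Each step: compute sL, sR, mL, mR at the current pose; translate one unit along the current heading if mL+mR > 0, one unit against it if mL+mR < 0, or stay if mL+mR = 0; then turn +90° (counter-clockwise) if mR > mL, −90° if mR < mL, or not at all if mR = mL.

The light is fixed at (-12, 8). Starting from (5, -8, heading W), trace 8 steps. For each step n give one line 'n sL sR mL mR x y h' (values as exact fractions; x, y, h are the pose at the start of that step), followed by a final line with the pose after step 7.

0 6/29 30/113 -774/3277 -6/29 5 -8 W
1 120/689 24/109 -14808/75101 -120/689 6 -8 S
2 12/53 12/65 -708/3445 -12/53 6 -7 E
3 120/617 120/481 -65880/296777 -120/617 5 -7 S
4 10/39 6/29 -262/1131 -10/39 5 -6 E
5 40/183 120/421 -19400/77043 -40/183 4 -6 S
6 12/41 60/257 -2772/10537 -12/41 4 -5 E
7 24/97 24/73 -2040/7081 -24/97 3 -5 S
final 3 -4 E

n=0: pose=(5,-8,W); sL=6/29, sR=30/113; mL=-774/3277, mR=-6/29; mL+mR=-1452/3277 → advance -1; mR−mL=96/3277 → turn +1·90°
n=1: pose=(6,-8,S); sL=120/689, sR=24/109; mL=-14808/75101, mR=-120/689; mL+mR=-27888/75101 → advance -1; mR−mL=1728/75101 → turn +1·90°
n=2: pose=(6,-7,E); sL=12/53, sR=12/65; mL=-708/3445, mR=-12/53; mL+mR=-1488/3445 → advance -1; mR−mL=-72/3445 → turn -1·90°
n=3: pose=(5,-7,S); sL=120/617, sR=120/481; mL=-65880/296777, mR=-120/617; mL+mR=-123600/296777 → advance -1; mR−mL=8160/296777 → turn +1·90°
n=4: pose=(5,-6,E); sL=10/39, sR=6/29; mL=-262/1131, mR=-10/39; mL+mR=-184/377 → advance -1; mR−mL=-28/1131 → turn -1·90°
n=5: pose=(4,-6,S); sL=40/183, sR=120/421; mL=-19400/77043, mR=-40/183; mL+mR=-12080/25681 → advance -1; mR−mL=2560/77043 → turn +1·90°
n=6: pose=(4,-5,E); sL=12/41, sR=60/257; mL=-2772/10537, mR=-12/41; mL+mR=-5856/10537 → advance -1; mR−mL=-312/10537 → turn -1·90°
n=7: pose=(3,-5,S); sL=24/97, sR=24/73; mL=-2040/7081, mR=-24/97; mL+mR=-3792/7081 → advance -1; mR−mL=288/7081 → turn +1·90°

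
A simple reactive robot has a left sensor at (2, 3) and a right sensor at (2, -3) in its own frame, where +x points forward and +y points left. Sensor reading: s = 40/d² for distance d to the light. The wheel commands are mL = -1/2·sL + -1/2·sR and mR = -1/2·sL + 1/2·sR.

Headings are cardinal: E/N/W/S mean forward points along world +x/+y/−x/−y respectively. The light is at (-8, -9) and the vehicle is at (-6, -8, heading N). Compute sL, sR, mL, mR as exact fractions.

4 20/17 -44/17 -24/17

left sensor world pos  = (-9, -6); dL² = 10
right sensor world pos = (-3, -6); dR² = 34
sL = 40/10 = 4
sR = 40/34 = 20/17
mL = -1/2·sL + -1/2·sR = -44/17
mR = -1/2·sL + 1/2·sR = -24/17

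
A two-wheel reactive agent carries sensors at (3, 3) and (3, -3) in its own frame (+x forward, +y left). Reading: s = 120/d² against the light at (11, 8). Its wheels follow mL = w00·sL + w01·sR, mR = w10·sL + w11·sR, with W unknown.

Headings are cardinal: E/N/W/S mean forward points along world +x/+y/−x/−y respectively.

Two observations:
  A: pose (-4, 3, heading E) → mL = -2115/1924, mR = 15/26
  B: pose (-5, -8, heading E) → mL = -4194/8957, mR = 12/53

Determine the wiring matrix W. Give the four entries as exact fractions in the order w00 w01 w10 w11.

obs A: pose=(-4,3,E) → sL=30/37, sR=15/26, mL=-2115/1924, mR=15/26
obs B: pose=(-5,-8,E) → sL=60/169, sR=12/53, mL=-4194/8957, mR=12/53
sensor matrix S = [[30/37, 15/26], [60/169, 12/53]]; det S = -91530/4308317
solve [mL_A; mL_B] = S·[w00; w01] and [mR_A; mR_B] = S·[w10; w11]:
  w00 = -1, w01 = -1/2, w10 = 0, w11 = 1

-1 -1/2 0 1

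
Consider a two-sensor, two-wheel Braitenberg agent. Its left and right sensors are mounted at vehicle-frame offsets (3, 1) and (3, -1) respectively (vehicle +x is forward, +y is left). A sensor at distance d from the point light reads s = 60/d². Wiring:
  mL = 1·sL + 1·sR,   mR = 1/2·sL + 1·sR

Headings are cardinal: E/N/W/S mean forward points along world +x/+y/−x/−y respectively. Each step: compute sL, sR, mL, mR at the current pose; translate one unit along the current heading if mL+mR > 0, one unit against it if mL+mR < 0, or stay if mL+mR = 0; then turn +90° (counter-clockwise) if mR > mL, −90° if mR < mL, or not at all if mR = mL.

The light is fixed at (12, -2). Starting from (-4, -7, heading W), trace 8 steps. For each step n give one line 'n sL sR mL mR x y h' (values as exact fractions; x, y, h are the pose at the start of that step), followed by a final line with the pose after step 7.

0 60/397 60/377 46440/149669 35130/149669 -4 -7 W
1 15/82 3/13 441/1066 687/2132 -5 -7 N
2 12/41 60/221 5112/9061 3786/9061 -5 -6 E
3 30/137 30/169 9180/23153 6645/23153 -4 -6 S
4 60/397 60/377 46440/149669 35130/149669 -4 -7 W
5 15/82 3/13 441/1066 687/2132 -5 -7 N
6 12/41 60/221 5112/9061 3786/9061 -5 -6 E
7 30/137 30/169 9180/23153 6645/23153 -4 -6 S
final -4 -7 W

n=0: pose=(-4,-7,W); sL=60/397, sR=60/377; mL=46440/149669, mR=35130/149669; mL+mR=81570/149669 → advance +1; mR−mL=-30/397 → turn -1·90°
n=1: pose=(-5,-7,N); sL=15/82, sR=3/13; mL=441/1066, mR=687/2132; mL+mR=1569/2132 → advance +1; mR−mL=-15/164 → turn -1·90°
n=2: pose=(-5,-6,E); sL=12/41, sR=60/221; mL=5112/9061, mR=3786/9061; mL+mR=8898/9061 → advance +1; mR−mL=-6/41 → turn -1·90°
n=3: pose=(-4,-6,S); sL=30/137, sR=30/169; mL=9180/23153, mR=6645/23153; mL+mR=15825/23153 → advance +1; mR−mL=-15/137 → turn -1·90°
n=4: pose=(-4,-7,W); sL=60/397, sR=60/377; mL=46440/149669, mR=35130/149669; mL+mR=81570/149669 → advance +1; mR−mL=-30/397 → turn -1·90°
n=5: pose=(-5,-7,N); sL=15/82, sR=3/13; mL=441/1066, mR=687/2132; mL+mR=1569/2132 → advance +1; mR−mL=-15/164 → turn -1·90°
n=6: pose=(-5,-6,E); sL=12/41, sR=60/221; mL=5112/9061, mR=3786/9061; mL+mR=8898/9061 → advance +1; mR−mL=-6/41 → turn -1·90°
n=7: pose=(-4,-6,S); sL=30/137, sR=30/169; mL=9180/23153, mR=6645/23153; mL+mR=15825/23153 → advance +1; mR−mL=-15/137 → turn -1·90°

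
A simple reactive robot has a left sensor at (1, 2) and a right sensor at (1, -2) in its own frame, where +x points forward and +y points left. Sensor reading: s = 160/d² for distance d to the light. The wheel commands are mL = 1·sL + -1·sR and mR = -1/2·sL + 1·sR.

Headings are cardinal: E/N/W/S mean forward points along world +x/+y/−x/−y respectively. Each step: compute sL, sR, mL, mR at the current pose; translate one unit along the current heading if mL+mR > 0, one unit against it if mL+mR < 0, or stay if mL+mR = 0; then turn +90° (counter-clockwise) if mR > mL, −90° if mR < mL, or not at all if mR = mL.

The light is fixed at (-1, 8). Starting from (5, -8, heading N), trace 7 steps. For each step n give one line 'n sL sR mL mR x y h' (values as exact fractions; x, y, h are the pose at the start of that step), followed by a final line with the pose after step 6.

0 160/241 160/289 7680/69649 15440/69649 5 -8 N
1 80/157 80/97 -4800/15229 8680/15229 5 -7 W
2 32/61 32/53 -256/3233 1104/3233 4 -7 S
3 20/29 4/9 64/261 26/261 4 -8 E
4 160/353 32/61 -1536/21533 6416/21533 5 -8 S
5 80/137 16/41 1088/5617 552/5617 5 -9 E
6 32/81 160/349 -1792/28269 7376/28269 6 -9 S
final 6 -10 E

n=0: pose=(5,-8,N); sL=160/241, sR=160/289; mL=7680/69649, mR=15440/69649; mL+mR=80/241 → advance +1; mR−mL=7760/69649 → turn +1·90°
n=1: pose=(5,-7,W); sL=80/157, sR=80/97; mL=-4800/15229, mR=8680/15229; mL+mR=40/157 → advance +1; mR−mL=13480/15229 → turn +1·90°
n=2: pose=(4,-7,S); sL=32/61, sR=32/53; mL=-256/3233, mR=1104/3233; mL+mR=16/61 → advance +1; mR−mL=1360/3233 → turn +1·90°
n=3: pose=(4,-8,E); sL=20/29, sR=4/9; mL=64/261, mR=26/261; mL+mR=10/29 → advance +1; mR−mL=-38/261 → turn -1·90°
n=4: pose=(5,-8,S); sL=160/353, sR=32/61; mL=-1536/21533, mR=6416/21533; mL+mR=80/353 → advance +1; mR−mL=7952/21533 → turn +1·90°
n=5: pose=(5,-9,E); sL=80/137, sR=16/41; mL=1088/5617, mR=552/5617; mL+mR=40/137 → advance +1; mR−mL=-536/5617 → turn -1·90°
n=6: pose=(6,-9,S); sL=32/81, sR=160/349; mL=-1792/28269, mR=7376/28269; mL+mR=16/81 → advance +1; mR−mL=3056/9423 → turn +1·90°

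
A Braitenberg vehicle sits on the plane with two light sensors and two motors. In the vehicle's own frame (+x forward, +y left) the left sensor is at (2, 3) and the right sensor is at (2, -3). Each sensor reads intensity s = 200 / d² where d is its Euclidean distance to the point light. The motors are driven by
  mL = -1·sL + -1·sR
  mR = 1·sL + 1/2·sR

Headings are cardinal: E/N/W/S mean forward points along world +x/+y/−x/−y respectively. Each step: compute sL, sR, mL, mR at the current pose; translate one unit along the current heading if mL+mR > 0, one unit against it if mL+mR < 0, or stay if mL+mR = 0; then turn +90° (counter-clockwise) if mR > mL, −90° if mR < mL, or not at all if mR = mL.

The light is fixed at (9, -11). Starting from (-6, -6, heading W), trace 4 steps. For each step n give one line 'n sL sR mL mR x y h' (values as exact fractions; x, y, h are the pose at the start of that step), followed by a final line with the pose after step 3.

0 200/293 200/353 -129200/103429 99900/103429 -6 -6 W
1 20/13 100/149 -4280/1937 3630/1937 -5 -6 S
2 8/9 200/153 -112/51 236/153 -5 -5 E
3 50/97 25/26 -3725/2522 5025/5044 -6 -5 N
final -6 -6 W

n=0: pose=(-6,-6,W); sL=200/293, sR=200/353; mL=-129200/103429, mR=99900/103429; mL+mR=-100/353 → advance -1; mR−mL=229100/103429 → turn +1·90°
n=1: pose=(-5,-6,S); sL=20/13, sR=100/149; mL=-4280/1937, mR=3630/1937; mL+mR=-50/149 → advance -1; mR−mL=7910/1937 → turn +1·90°
n=2: pose=(-5,-5,E); sL=8/9, sR=200/153; mL=-112/51, mR=236/153; mL+mR=-100/153 → advance -1; mR−mL=572/153 → turn +1·90°
n=3: pose=(-6,-5,N); sL=50/97, sR=25/26; mL=-3725/2522, mR=5025/5044; mL+mR=-25/52 → advance -1; mR−mL=12475/5044 → turn +1·90°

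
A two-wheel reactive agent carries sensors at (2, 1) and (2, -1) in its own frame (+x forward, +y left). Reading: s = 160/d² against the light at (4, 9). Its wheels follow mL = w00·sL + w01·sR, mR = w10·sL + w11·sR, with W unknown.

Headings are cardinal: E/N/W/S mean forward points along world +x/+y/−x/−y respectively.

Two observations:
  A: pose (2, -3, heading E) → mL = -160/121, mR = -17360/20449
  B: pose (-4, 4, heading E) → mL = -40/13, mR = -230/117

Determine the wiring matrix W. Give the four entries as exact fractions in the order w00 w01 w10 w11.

obs A: pose=(2,-3,E) → sL=160/121, sR=160/169, mL=-160/121, mR=-17360/20449
obs B: pose=(-4,4,E) → sL=40/13, sR=20/9, mL=-40/13, mR=-230/117
sensor matrix S = [[160/121, 160/169], [40/13, 20/9]]; det S = 60800/2392533
solve [mL_A; mL_B] = S·[w00; w01] and [mR_A; mR_B] = S·[w10; w11]:
  w00 = -1, w01 = 0, w10 = -1, w11 = 1/2

-1 0 -1 1/2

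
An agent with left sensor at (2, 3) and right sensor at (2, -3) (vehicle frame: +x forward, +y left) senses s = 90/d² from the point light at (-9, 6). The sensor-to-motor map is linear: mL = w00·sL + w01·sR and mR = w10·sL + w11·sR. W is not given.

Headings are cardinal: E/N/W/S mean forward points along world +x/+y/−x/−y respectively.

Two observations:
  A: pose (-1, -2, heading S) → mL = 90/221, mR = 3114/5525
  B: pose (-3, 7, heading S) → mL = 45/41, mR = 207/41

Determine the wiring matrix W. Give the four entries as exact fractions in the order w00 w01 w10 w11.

1 0 1/2 1/2

obs A: pose=(-1,-2,S) → sL=90/221, sR=18/25, mL=90/221, mR=3114/5525
obs B: pose=(-3,7,S) → sL=45/41, sR=9, mL=45/41, mR=207/41
sensor matrix S = [[90/221, 18/25], [45/41, 9]]; det S = 130248/45305
solve [mL_A; mL_B] = S·[w00; w01] and [mR_A; mR_B] = S·[w10; w11]:
  w00 = 1, w01 = 0, w10 = 1/2, w11 = 1/2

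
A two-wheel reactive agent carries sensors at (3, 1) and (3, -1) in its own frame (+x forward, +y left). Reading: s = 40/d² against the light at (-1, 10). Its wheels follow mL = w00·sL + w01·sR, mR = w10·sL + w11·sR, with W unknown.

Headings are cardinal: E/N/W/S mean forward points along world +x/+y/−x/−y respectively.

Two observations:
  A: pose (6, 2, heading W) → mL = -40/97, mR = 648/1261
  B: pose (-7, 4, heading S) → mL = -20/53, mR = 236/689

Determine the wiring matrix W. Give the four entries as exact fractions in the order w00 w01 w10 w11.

-1 0 1/2 1/2

obs A: pose=(6,2,W) → sL=40/97, sR=8/13, mL=-40/97, mR=648/1261
obs B: pose=(-7,4,S) → sL=20/53, sR=4/13, mL=-20/53, mR=236/689
sensor matrix S = [[40/97, 8/13], [20/53, 4/13]]; det S = -7040/66833
solve [mL_A; mL_B] = S·[w00; w01] and [mR_A; mR_B] = S·[w10; w11]:
  w00 = -1, w01 = 0, w10 = 1/2, w11 = 1/2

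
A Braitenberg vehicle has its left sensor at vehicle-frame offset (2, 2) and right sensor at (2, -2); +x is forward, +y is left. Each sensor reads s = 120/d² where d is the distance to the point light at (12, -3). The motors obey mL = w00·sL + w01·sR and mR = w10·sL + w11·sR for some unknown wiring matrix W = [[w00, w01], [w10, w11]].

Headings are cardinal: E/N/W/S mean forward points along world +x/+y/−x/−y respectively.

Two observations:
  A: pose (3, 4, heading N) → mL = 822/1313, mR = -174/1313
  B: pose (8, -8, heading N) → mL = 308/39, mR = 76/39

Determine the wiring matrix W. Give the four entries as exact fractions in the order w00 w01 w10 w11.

-1/2 1 -1 1/2

obs A: pose=(3,4,N) → sL=60/101, sR=12/13, mL=822/1313, mR=-174/1313
obs B: pose=(8,-8,N) → sL=8/3, sR=120/13, mL=308/39, mR=76/39
sensor matrix S = [[60/101, 12/13], [8/3, 120/13]]; det S = 3968/1313
solve [mL_A; mL_B] = S·[w00; w01] and [mR_A; mR_B] = S·[w10; w11]:
  w00 = -1/2, w01 = 1, w10 = -1, w11 = 1/2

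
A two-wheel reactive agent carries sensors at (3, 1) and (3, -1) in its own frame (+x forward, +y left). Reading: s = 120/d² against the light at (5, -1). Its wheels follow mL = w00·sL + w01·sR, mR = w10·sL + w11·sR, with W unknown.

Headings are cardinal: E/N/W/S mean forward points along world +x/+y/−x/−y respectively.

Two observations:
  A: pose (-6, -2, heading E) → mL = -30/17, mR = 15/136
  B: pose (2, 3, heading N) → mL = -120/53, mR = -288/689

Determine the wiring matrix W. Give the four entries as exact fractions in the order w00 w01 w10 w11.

obs A: pose=(-6,-2,E) → sL=15/8, sR=30/17, mL=-30/17, mR=15/136
obs B: pose=(2,3,N) → sL=24/13, sR=120/53, mL=-120/53, mR=-288/689
sensor matrix S = [[15/8, 30/17], [24/13, 120/53]]; det S = 11565/11713
solve [mL_A; mL_B] = S·[w00; w01] and [mR_A; mR_B] = S·[w10; w11]:
  w00 = 0, w01 = -1, w10 = 1, w11 = -1

0 -1 1 -1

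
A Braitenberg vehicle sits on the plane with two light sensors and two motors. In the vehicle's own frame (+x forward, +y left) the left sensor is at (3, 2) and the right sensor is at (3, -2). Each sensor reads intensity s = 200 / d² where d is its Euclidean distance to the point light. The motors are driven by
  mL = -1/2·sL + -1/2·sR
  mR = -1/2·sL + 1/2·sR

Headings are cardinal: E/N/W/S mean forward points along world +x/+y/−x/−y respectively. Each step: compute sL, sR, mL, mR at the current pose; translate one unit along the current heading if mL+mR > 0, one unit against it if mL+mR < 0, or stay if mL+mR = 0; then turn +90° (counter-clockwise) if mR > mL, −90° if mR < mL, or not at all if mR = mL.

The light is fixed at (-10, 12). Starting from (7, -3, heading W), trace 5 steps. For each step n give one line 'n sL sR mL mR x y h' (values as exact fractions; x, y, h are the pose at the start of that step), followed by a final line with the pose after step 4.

0 40/97 40/73 -3400/7081 480/7081 7 -3 W
1 50/181 10/29 -1630/5249 180/5249 8 -3 S
2 40/117 200/697 -25640/81549 -2240/81549 8 -2 E
3 100/173 100/241 -20700/41693 -3400/41693 7 -2 N
4 40/97 40/73 -3400/7081 480/7081 7 -3 W
final 8 -3 S

n=0: pose=(7,-3,W); sL=40/97, sR=40/73; mL=-3400/7081, mR=480/7081; mL+mR=-40/97 → advance -1; mR−mL=40/73 → turn +1·90°
n=1: pose=(8,-3,S); sL=50/181, sR=10/29; mL=-1630/5249, mR=180/5249; mL+mR=-50/181 → advance -1; mR−mL=10/29 → turn +1·90°
n=2: pose=(8,-2,E); sL=40/117, sR=200/697; mL=-25640/81549, mR=-2240/81549; mL+mR=-40/117 → advance -1; mR−mL=200/697 → turn +1·90°
n=3: pose=(7,-2,N); sL=100/173, sR=100/241; mL=-20700/41693, mR=-3400/41693; mL+mR=-100/173 → advance -1; mR−mL=100/241 → turn +1·90°
n=4: pose=(7,-3,W); sL=40/97, sR=40/73; mL=-3400/7081, mR=480/7081; mL+mR=-40/97 → advance -1; mR−mL=40/73 → turn +1·90°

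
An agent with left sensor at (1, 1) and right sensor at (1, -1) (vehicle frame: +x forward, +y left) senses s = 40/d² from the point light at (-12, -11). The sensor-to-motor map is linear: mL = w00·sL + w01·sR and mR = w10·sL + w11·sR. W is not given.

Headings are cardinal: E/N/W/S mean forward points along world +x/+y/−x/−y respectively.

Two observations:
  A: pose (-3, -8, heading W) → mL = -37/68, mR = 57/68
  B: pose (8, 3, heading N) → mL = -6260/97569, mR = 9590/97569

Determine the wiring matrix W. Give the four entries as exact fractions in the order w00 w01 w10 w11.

obs A: pose=(-3,-8,W) → sL=10/17, sR=1/2, mL=-37/68, mR=57/68
obs B: pose=(8,3,N) → sL=20/293, sR=20/333, mL=-6260/97569, mR=9590/97569
sensor matrix S = [[10/17, 1/2], [20/293, 20/333]]; det S = 1990/1658673
solve [mL_A; mL_B] = S·[w00; w01] and [mR_A; mR_B] = S·[w10; w11]:
  w00 = -1/2, w01 = -1/2, w10 = 1, w11 = 1/2

-1/2 -1/2 1 1/2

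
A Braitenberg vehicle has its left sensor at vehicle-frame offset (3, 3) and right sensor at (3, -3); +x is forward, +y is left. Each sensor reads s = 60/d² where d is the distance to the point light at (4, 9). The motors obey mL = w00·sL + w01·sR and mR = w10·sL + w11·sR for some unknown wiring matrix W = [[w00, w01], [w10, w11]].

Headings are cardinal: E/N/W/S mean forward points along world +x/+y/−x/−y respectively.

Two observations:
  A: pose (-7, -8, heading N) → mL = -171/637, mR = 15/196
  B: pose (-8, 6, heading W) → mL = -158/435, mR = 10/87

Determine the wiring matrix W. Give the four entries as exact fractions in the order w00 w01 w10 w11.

obs A: pose=(-7,-8,N) → sL=15/98, sR=3/13, mL=-171/637, mR=15/196
obs B: pose=(-8,6,W) → sL=20/87, sR=4/15, mL=-158/435, mR=10/87
sensor matrix S = [[15/98, 3/13], [20/87, 4/15]]; det S = -226/18473
solve [mL_A; mL_B] = S·[w00; w01] and [mR_A; mR_B] = S·[w10; w11]:
  w00 = -1, w01 = -1/2, w10 = 1/2, w11 = 0

-1 -1/2 1/2 0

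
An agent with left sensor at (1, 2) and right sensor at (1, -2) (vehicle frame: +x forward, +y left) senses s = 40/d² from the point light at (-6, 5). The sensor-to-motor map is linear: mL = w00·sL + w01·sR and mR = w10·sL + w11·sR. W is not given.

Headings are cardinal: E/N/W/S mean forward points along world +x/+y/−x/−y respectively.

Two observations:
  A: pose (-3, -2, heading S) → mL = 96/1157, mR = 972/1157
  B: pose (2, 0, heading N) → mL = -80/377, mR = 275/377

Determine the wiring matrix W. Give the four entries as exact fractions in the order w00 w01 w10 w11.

-1/2 1/2 1/2 1

obs A: pose=(-3,-2,S) → sL=40/89, sR=8/13, mL=96/1157, mR=972/1157
obs B: pose=(2,0,N) → sL=10/13, sR=10/29, mL=-80/377, mR=275/377
sensor matrix S = [[40/89, 8/13], [10/13, 10/29]]; det S = -138880/436189
solve [mL_A; mL_B] = S·[w00; w01] and [mR_A; mR_B] = S·[w10; w11]:
  w00 = -1/2, w01 = 1/2, w10 = 1/2, w11 = 1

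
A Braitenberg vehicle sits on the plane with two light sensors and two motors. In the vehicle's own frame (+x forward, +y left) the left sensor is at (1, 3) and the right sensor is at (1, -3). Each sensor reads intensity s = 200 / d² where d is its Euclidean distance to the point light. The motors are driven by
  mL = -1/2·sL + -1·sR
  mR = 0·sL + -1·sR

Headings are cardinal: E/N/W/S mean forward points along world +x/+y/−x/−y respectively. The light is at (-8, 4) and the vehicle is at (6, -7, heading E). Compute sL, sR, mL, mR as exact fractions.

200/289 200/421 -99900/121669 -200/421

left sensor world pos  = (7, -4); dL² = 289
right sensor world pos = (7, -10); dR² = 421
sL = 200/289 = 200/289
sR = 200/421 = 200/421
mL = -1/2·sL + -1·sR = -99900/121669
mR = 0·sL + -1·sR = -200/421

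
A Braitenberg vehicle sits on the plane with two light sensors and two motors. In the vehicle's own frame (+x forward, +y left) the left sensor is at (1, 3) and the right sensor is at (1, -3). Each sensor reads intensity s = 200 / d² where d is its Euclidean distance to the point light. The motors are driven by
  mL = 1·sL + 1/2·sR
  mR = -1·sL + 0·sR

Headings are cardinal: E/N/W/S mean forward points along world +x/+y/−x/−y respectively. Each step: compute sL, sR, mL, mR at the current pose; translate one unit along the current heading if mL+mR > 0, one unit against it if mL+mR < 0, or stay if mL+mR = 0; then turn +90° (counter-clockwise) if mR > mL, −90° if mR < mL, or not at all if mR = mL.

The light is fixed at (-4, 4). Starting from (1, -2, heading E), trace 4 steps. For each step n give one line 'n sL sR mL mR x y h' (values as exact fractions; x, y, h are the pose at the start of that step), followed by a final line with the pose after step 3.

n=0: pose=(1,-2,E); sL=40/9, sR=200/117; mL=620/117, mR=-40/9; mL+mR=100/117 → advance +1; mR−mL=-380/39 → turn -1·90°
n=1: pose=(2,-2,S); sL=20/13, sR=100/29; mL=1230/377, mR=-20/13; mL+mR=50/29 → advance +1; mR−mL=-1810/377 → turn -1·90°
n=2: pose=(2,-3,W); sL=8/5, sR=200/41; mL=828/205, mR=-8/5; mL+mR=100/41 → advance +1; mR−mL=-1156/205 → turn -1·90°
n=3: pose=(1,-3,N); sL=5, sR=2; mL=6, mR=-5; mL+mR=1 → advance +1; mR−mL=-11 → turn -1·90°

0 40/9 200/117 620/117 -40/9 1 -2 E
1 20/13 100/29 1230/377 -20/13 2 -2 S
2 8/5 200/41 828/205 -8/5 2 -3 W
3 5 2 6 -5 1 -3 N
final 1 -2 E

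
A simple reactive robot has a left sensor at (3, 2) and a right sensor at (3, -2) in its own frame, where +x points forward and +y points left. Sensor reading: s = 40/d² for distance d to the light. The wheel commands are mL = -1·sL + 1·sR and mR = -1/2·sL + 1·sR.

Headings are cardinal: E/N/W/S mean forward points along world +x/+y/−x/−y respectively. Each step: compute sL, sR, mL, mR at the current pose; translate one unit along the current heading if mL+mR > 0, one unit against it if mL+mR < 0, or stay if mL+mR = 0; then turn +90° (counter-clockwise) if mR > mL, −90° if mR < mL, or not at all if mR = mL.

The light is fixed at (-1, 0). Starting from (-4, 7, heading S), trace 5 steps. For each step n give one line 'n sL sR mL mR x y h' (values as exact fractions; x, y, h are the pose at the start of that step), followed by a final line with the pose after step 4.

n=0: pose=(-4,7,S); sL=40/17, sR=40/41; mL=-960/697, mR=-140/697; mL+mR=-1100/697 → advance -1; mR−mL=20/17 → turn +1·90°
n=1: pose=(-4,8,E); sL=2/5, sR=10/9; mL=32/45, mR=41/45; mL+mR=73/45 → advance +1; mR−mL=1/5 → turn +1·90°
n=2: pose=(-3,8,N); sL=40/137, sR=40/121; mL=640/16577, mR=3060/16577; mL+mR=3700/16577 → advance +1; mR−mL=20/137 → turn +1·90°
n=3: pose=(-3,9,W); sL=20/37, sR=20/73; mL=-720/2701, mR=10/2701; mL+mR=-710/2701 → advance -1; mR−mL=10/37 → turn +1·90°
n=4: pose=(-2,9,S); sL=40/37, sR=8/9; mL=-64/333, mR=116/333; mL+mR=52/333 → advance +1; mR−mL=20/37 → turn +1·90°

0 40/17 40/41 -960/697 -140/697 -4 7 S
1 2/5 10/9 32/45 41/45 -4 8 E
2 40/137 40/121 640/16577 3060/16577 -3 8 N
3 20/37 20/73 -720/2701 10/2701 -3 9 W
4 40/37 8/9 -64/333 116/333 -2 9 S
final -2 8 E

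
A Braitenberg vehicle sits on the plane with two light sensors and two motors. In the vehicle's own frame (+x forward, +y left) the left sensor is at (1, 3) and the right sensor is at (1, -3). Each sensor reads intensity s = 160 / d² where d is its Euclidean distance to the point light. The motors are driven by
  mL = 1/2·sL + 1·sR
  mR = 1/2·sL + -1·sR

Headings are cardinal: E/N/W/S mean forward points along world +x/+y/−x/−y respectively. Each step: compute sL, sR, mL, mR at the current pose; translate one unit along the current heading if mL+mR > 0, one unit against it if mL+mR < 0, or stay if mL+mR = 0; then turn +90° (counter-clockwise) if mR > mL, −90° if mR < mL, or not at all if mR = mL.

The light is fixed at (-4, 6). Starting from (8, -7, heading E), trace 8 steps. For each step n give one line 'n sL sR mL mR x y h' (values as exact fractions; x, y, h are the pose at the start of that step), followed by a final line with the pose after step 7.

n=0: pose=(8,-7,E); sL=160/269, sR=32/85; mL=15408/22865, mR=-1808/22865; mL+mR=160/269 → advance +1; mR−mL=-64/85 → turn -1·90°
n=1: pose=(9,-7,S); sL=40/113, sR=20/37; mL=3000/4181, mR=-1520/4181; mL+mR=40/113 → advance +1; mR−mL=-40/37 → turn -1·90°
n=2: pose=(9,-8,W); sL=160/433, sR=32/53; mL=18096/22949, mR=-9616/22949; mL+mR=160/433 → advance +1; mR−mL=-64/53 → turn -1·90°
n=3: pose=(8,-8,N); sL=16/25, sR=80/197; mL=3576/4925, mR=-424/4925; mL+mR=16/25 → advance +1; mR−mL=-160/197 → turn -1·90°
n=4: pose=(8,-7,E); sL=160/269, sR=32/85; mL=15408/22865, mR=-1808/22865; mL+mR=160/269 → advance +1; mR−mL=-64/85 → turn -1·90°
n=5: pose=(9,-7,S); sL=40/113, sR=20/37; mL=3000/4181, mR=-1520/4181; mL+mR=40/113 → advance +1; mR−mL=-40/37 → turn -1·90°
n=6: pose=(9,-8,W); sL=160/433, sR=32/53; mL=18096/22949, mR=-9616/22949; mL+mR=160/433 → advance +1; mR−mL=-64/53 → turn -1·90°
n=7: pose=(8,-8,N); sL=16/25, sR=80/197; mL=3576/4925, mR=-424/4925; mL+mR=16/25 → advance +1; mR−mL=-160/197 → turn -1·90°

0 160/269 32/85 15408/22865 -1808/22865 8 -7 E
1 40/113 20/37 3000/4181 -1520/4181 9 -7 S
2 160/433 32/53 18096/22949 -9616/22949 9 -8 W
3 16/25 80/197 3576/4925 -424/4925 8 -8 N
4 160/269 32/85 15408/22865 -1808/22865 8 -7 E
5 40/113 20/37 3000/4181 -1520/4181 9 -7 S
6 160/433 32/53 18096/22949 -9616/22949 9 -8 W
7 16/25 80/197 3576/4925 -424/4925 8 -8 N
final 8 -7 E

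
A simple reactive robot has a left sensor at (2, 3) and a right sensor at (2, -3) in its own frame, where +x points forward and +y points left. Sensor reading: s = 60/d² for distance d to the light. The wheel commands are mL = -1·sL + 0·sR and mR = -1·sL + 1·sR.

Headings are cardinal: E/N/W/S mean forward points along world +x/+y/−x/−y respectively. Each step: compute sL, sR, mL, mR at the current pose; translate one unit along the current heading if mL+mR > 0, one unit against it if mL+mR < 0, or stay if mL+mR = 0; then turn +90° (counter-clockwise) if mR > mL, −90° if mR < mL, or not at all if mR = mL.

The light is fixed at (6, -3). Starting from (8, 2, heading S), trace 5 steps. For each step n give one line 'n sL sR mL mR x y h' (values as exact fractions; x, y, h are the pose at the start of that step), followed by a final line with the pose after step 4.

n=0: pose=(8,2,S); sL=30/17, sR=6; mL=-30/17, mR=72/17; mL+mR=42/17 → advance +1; mR−mL=6 → turn +1·90°
n=1: pose=(8,1,E); sL=12/13, sR=60/17; mL=-12/13, mR=576/221; mL+mR=372/221 → advance +1; mR−mL=60/17 → turn +1·90°
n=2: pose=(9,1,N); sL=5/3, sR=5/6; mL=-5/3, mR=-5/6; mL+mR=-5/2 → advance -1; mR−mL=5/6 → turn +1·90°
n=3: pose=(9,0,W); sL=60, sR=60/37; mL=-60, mR=-2160/37; mL+mR=-4380/37 → advance -1; mR−mL=60/37 → turn +1·90°
n=4: pose=(10,0,S); sL=6/5, sR=30; mL=-6/5, mR=144/5; mL+mR=138/5 → advance +1; mR−mL=30 → turn +1·90°

0 30/17 6 -30/17 72/17 8 2 S
1 12/13 60/17 -12/13 576/221 8 1 E
2 5/3 5/6 -5/3 -5/6 9 1 N
3 60 60/37 -60 -2160/37 9 0 W
4 6/5 30 -6/5 144/5 10 0 S
final 10 -1 E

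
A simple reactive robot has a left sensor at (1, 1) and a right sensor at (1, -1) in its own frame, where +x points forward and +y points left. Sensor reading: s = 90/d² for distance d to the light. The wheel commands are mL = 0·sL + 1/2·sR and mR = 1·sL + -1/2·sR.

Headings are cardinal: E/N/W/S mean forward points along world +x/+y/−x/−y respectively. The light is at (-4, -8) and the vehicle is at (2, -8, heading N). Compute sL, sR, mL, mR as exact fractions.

45/13 9/5 9/10 333/130

left sensor world pos  = (1, -7); dL² = 26
right sensor world pos = (3, -7); dR² = 50
sL = 90/26 = 45/13
sR = 90/50 = 9/5
mL = 0·sL + 1/2·sR = 9/10
mR = 1·sL + -1/2·sR = 333/130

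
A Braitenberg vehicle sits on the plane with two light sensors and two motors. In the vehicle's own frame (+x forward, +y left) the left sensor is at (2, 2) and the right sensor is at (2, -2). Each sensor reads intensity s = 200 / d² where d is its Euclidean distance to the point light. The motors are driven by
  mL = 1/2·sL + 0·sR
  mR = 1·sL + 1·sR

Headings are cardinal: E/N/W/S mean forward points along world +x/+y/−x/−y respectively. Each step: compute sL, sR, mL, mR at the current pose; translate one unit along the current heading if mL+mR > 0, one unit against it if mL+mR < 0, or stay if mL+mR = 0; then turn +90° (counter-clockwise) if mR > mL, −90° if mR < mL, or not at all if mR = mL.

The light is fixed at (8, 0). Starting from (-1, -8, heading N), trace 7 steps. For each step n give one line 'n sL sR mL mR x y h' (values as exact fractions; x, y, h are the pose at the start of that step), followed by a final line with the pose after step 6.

n=0: pose=(-1,-8,N); sL=200/157, sR=40/17; mL=100/157, mR=9680/2669; mL+mR=11380/2669 → advance +1; mR−mL=7980/2669 → turn +1·90°
n=1: pose=(-1,-7,W); sL=100/101, sR=100/73; mL=50/101, mR=17400/7373; mL+mR=21050/7373 → advance +1; mR−mL=13750/7373 → turn +1·90°
n=2: pose=(-2,-7,S); sL=40/29, sR=8/9; mL=20/29, mR=592/261; mL+mR=772/261 → advance +1; mR−mL=412/261 → turn +1·90°
n=3: pose=(-2,-8,E); sL=2, sR=50/41; mL=1, mR=132/41; mL+mR=173/41 → advance +1; mR−mL=91/41 → turn +1·90°
n=4: pose=(-1,-8,N); sL=200/157, sR=40/17; mL=100/157, mR=9680/2669; mL+mR=11380/2669 → advance +1; mR−mL=7980/2669 → turn +1·90°
n=5: pose=(-1,-7,W); sL=100/101, sR=100/73; mL=50/101, mR=17400/7373; mL+mR=21050/7373 → advance +1; mR−mL=13750/7373 → turn +1·90°
n=6: pose=(-2,-7,S); sL=40/29, sR=8/9; mL=20/29, mR=592/261; mL+mR=772/261 → advance +1; mR−mL=412/261 → turn +1·90°

0 200/157 40/17 100/157 9680/2669 -1 -8 N
1 100/101 100/73 50/101 17400/7373 -1 -7 W
2 40/29 8/9 20/29 592/261 -2 -7 S
3 2 50/41 1 132/41 -2 -8 E
4 200/157 40/17 100/157 9680/2669 -1 -8 N
5 100/101 100/73 50/101 17400/7373 -1 -7 W
6 40/29 8/9 20/29 592/261 -2 -7 S
final -2 -8 E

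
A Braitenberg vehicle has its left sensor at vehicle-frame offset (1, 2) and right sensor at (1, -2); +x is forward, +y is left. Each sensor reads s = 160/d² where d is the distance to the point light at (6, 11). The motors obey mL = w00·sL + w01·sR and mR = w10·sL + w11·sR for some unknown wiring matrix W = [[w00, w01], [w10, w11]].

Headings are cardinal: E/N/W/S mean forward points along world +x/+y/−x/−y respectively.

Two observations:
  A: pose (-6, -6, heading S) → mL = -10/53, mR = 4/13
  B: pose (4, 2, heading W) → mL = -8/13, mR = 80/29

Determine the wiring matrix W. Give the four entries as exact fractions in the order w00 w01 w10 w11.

obs A: pose=(-6,-6,S) → sL=20/53, sR=4/13, mL=-10/53, mR=4/13
obs B: pose=(4,2,W) → sL=16/13, sR=80/29, mL=-8/13, mR=80/29
sensor matrix S = [[20/53, 4/13], [16/13, 80/29]]; det S = 172032/259753
solve [mL_A; mL_B] = S·[w00; w01] and [mR_A; mR_B] = S·[w10; w11]:
  w00 = -1/2, w01 = 0, w10 = 0, w11 = 1

-1/2 0 0 1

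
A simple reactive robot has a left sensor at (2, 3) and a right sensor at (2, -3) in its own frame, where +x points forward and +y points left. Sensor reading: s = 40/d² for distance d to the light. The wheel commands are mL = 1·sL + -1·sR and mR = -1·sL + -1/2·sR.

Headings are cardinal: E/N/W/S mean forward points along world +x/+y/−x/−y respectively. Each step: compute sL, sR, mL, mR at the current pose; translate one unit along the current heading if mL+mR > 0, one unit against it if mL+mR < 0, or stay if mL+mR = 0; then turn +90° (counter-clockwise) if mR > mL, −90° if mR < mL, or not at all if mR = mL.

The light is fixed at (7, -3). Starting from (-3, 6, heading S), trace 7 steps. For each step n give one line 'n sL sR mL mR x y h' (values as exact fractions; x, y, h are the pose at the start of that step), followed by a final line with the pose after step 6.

0 20/49 20/109 1200/5341 -2670/5341 -3 6 S
1 40/193 40/313 4800/60409 -16380/60409 -3 7 W
2 5/36 2/9 -1/12 -1/4 -2 7 N
3 40/193 8/17 -864/3281 -1452/3281 -2 6 E
4 20/49 20/109 1200/5341 -2670/5341 -3 6 S
5 40/193 40/313 4800/60409 -16380/60409 -3 7 W
6 5/36 2/9 -1/12 -1/4 -2 7 N
final -2 6 E

n=0: pose=(-3,6,S); sL=20/49, sR=20/109; mL=1200/5341, mR=-2670/5341; mL+mR=-30/109 → advance -1; mR−mL=-3870/5341 → turn -1·90°
n=1: pose=(-3,7,W); sL=40/193, sR=40/313; mL=4800/60409, mR=-16380/60409; mL+mR=-60/313 → advance -1; mR−mL=-21180/60409 → turn -1·90°
n=2: pose=(-2,7,N); sL=5/36, sR=2/9; mL=-1/12, mR=-1/4; mL+mR=-1/3 → advance -1; mR−mL=-1/6 → turn -1·90°
n=3: pose=(-2,6,E); sL=40/193, sR=8/17; mL=-864/3281, mR=-1452/3281; mL+mR=-12/17 → advance -1; mR−mL=-588/3281 → turn -1·90°
n=4: pose=(-3,6,S); sL=20/49, sR=20/109; mL=1200/5341, mR=-2670/5341; mL+mR=-30/109 → advance -1; mR−mL=-3870/5341 → turn -1·90°
n=5: pose=(-3,7,W); sL=40/193, sR=40/313; mL=4800/60409, mR=-16380/60409; mL+mR=-60/313 → advance -1; mR−mL=-21180/60409 → turn -1·90°
n=6: pose=(-2,7,N); sL=5/36, sR=2/9; mL=-1/12, mR=-1/4; mL+mR=-1/3 → advance -1; mR−mL=-1/6 → turn -1·90°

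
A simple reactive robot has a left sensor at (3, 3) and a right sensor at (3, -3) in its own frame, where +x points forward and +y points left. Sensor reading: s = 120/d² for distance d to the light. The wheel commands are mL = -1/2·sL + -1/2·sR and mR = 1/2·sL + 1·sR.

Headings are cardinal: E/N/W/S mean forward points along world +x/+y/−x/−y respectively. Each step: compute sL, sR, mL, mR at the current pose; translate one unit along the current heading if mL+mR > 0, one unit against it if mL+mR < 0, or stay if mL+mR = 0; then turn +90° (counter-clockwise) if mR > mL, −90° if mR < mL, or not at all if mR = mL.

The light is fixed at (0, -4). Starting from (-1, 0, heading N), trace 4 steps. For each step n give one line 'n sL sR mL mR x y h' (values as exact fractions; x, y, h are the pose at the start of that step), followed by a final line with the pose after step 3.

0 24/13 120/53 -1416/689 2196/689 -1 0 N
1 6 3/2 -15/4 9/2 -1 1 W
2 24 120/29 -408/29 468/29 -2 1 S
3 12/5 60 -156/5 306/5 -2 0 E
final -1 0 N

n=0: pose=(-1,0,N); sL=24/13, sR=120/53; mL=-1416/689, mR=2196/689; mL+mR=60/53 → advance +1; mR−mL=3612/689 → turn +1·90°
n=1: pose=(-1,1,W); sL=6, sR=3/2; mL=-15/4, mR=9/2; mL+mR=3/4 → advance +1; mR−mL=33/4 → turn +1·90°
n=2: pose=(-2,1,S); sL=24, sR=120/29; mL=-408/29, mR=468/29; mL+mR=60/29 → advance +1; mR−mL=876/29 → turn +1·90°
n=3: pose=(-2,0,E); sL=12/5, sR=60; mL=-156/5, mR=306/5; mL+mR=30 → advance +1; mR−mL=462/5 → turn +1·90°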